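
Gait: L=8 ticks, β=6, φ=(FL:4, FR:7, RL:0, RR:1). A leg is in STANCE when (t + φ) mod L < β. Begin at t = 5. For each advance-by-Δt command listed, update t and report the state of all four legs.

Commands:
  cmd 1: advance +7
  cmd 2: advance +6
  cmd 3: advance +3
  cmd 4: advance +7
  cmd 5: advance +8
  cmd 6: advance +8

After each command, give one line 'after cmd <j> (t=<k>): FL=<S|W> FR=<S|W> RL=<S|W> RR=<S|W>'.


start t=5: FL=S FR=S RL=S RR=W
cmd 1: advance +7 → t=12, phase=(0,3,4,5) → FL=S FR=S RL=S RR=S
cmd 2: advance +6 → t=18, phase=(6,1,2,3) → FL=W FR=S RL=S RR=S
cmd 3: advance +3 → t=21, phase=(1,4,5,6) → FL=S FR=S RL=S RR=W
cmd 4: advance +7 → t=28, phase=(0,3,4,5) → FL=S FR=S RL=S RR=S
cmd 5: advance +8 → t=36, phase=(0,3,4,5) → FL=S FR=S RL=S RR=S
cmd 6: advance +8 → t=44, phase=(0,3,4,5) → FL=S FR=S RL=S RR=S

after cmd 1 (t=12): FL=S FR=S RL=S RR=S
after cmd 2 (t=18): FL=W FR=S RL=S RR=S
after cmd 3 (t=21): FL=S FR=S RL=S RR=W
after cmd 4 (t=28): FL=S FR=S RL=S RR=S
after cmd 5 (t=36): FL=S FR=S RL=S RR=S
after cmd 6 (t=44): FL=S FR=S RL=S RR=S


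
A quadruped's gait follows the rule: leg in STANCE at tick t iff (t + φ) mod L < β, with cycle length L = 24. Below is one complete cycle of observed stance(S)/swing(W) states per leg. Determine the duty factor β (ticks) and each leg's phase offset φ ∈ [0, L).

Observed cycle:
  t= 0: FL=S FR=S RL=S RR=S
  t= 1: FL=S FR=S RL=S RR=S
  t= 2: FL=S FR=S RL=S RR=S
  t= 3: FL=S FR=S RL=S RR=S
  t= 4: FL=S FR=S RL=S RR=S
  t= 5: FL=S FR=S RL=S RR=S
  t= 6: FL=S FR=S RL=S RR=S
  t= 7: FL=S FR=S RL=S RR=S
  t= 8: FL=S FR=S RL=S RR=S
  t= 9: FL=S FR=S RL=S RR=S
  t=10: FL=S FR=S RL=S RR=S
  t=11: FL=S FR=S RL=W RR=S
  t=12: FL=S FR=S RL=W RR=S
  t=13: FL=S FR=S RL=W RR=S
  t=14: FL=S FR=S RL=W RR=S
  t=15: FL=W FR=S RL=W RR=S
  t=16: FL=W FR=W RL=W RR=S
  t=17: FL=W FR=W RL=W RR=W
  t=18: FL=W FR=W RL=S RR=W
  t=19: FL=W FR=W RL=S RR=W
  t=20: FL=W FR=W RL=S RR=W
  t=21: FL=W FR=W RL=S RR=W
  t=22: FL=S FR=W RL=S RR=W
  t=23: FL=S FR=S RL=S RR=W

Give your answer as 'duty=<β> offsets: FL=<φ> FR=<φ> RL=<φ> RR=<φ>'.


duty β = stance ticks per leg = 17
FL: stance ticks = 17; W→S at t=22 → φ=2
FR: stance ticks = 17; W→S at t=23 → φ=1
RL: stance ticks = 17; W→S at t=18 → φ=6
RR: stance ticks = 17; W→S at t=0 → φ=0

duty=17 offsets: FL=2 FR=1 RL=6 RR=0


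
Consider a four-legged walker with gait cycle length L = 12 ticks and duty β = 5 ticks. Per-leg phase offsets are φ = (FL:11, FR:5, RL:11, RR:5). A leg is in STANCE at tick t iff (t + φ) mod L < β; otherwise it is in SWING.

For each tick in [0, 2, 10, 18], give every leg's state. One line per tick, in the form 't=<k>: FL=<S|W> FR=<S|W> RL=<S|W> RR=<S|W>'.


t=0: FL=W FR=W RL=W RR=W
t=2: FL=S FR=W RL=S RR=W
t=10: FL=W FR=S RL=W RR=S
t=18: FL=W FR=W RL=W RR=W

t=0: phase=(11,5,11,5) vs β=5 → FL=W FR=W RL=W RR=W
t=2: phase=(1,7,1,7) vs β=5 → FL=S FR=W RL=S RR=W
t=10: phase=(9,3,9,3) vs β=5 → FL=W FR=S RL=W RR=S
t=18: phase=(5,11,5,11) vs β=5 → FL=W FR=W RL=W RR=W


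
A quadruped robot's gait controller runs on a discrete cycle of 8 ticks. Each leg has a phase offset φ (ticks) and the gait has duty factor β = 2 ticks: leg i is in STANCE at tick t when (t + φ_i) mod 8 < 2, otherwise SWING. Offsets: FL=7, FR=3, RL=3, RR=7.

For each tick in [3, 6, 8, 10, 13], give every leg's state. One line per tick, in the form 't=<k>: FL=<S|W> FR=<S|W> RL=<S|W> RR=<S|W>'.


t=3: FL=W FR=W RL=W RR=W
t=6: FL=W FR=S RL=S RR=W
t=8: FL=W FR=W RL=W RR=W
t=10: FL=S FR=W RL=W RR=S
t=13: FL=W FR=S RL=S RR=W

t=3: phase=(2,6,6,2) vs β=2 → FL=W FR=W RL=W RR=W
t=6: phase=(5,1,1,5) vs β=2 → FL=W FR=S RL=S RR=W
t=8: phase=(7,3,3,7) vs β=2 → FL=W FR=W RL=W RR=W
t=10: phase=(1,5,5,1) vs β=2 → FL=S FR=W RL=W RR=S
t=13: phase=(4,0,0,4) vs β=2 → FL=W FR=S RL=S RR=W


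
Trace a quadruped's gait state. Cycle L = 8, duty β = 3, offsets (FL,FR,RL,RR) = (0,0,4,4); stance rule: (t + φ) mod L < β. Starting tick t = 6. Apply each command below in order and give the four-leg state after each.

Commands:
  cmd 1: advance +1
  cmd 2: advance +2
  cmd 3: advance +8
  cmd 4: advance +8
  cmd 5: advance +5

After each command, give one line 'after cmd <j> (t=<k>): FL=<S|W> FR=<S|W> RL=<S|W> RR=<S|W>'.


start t=6: FL=W FR=W RL=S RR=S
cmd 1: advance +1 → t=7, phase=(7,7,3,3) → FL=W FR=W RL=W RR=W
cmd 2: advance +2 → t=9, phase=(1,1,5,5) → FL=S FR=S RL=W RR=W
cmd 3: advance +8 → t=17, phase=(1,1,5,5) → FL=S FR=S RL=W RR=W
cmd 4: advance +8 → t=25, phase=(1,1,5,5) → FL=S FR=S RL=W RR=W
cmd 5: advance +5 → t=30, phase=(6,6,2,2) → FL=W FR=W RL=S RR=S

after cmd 1 (t=7): FL=W FR=W RL=W RR=W
after cmd 2 (t=9): FL=S FR=S RL=W RR=W
after cmd 3 (t=17): FL=S FR=S RL=W RR=W
after cmd 4 (t=25): FL=S FR=S RL=W RR=W
after cmd 5 (t=30): FL=W FR=W RL=S RR=S


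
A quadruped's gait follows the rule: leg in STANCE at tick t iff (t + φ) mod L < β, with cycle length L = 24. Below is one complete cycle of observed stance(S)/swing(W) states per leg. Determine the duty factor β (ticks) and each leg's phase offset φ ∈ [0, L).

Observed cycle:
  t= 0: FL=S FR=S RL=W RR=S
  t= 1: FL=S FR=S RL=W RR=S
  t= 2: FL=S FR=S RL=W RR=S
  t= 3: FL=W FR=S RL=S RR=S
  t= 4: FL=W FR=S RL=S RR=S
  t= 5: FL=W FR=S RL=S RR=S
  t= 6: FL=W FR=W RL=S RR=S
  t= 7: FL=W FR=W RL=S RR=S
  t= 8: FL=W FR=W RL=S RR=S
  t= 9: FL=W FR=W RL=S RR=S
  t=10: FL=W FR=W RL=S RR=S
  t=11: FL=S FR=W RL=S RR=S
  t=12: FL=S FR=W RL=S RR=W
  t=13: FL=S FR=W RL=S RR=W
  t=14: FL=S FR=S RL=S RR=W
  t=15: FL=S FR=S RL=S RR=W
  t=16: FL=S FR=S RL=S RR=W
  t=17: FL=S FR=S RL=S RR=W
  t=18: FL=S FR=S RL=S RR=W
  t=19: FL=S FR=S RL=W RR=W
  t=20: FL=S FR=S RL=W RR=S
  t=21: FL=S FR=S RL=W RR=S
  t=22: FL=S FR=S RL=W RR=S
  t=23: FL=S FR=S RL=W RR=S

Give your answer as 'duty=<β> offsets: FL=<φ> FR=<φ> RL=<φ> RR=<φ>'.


duty=16 offsets: FL=13 FR=10 RL=21 RR=4

duty β = stance ticks per leg = 16
FL: stance ticks = 16; W→S at t=11 → φ=13
FR: stance ticks = 16; W→S at t=14 → φ=10
RL: stance ticks = 16; W→S at t=3 → φ=21
RR: stance ticks = 16; W→S at t=20 → φ=4


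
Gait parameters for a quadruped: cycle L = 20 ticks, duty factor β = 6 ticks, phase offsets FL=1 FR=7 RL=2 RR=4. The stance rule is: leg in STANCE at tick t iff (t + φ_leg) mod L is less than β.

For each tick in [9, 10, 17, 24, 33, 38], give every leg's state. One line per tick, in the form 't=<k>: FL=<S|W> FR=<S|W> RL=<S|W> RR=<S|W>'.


t=9: FL=W FR=W RL=W RR=W
t=10: FL=W FR=W RL=W RR=W
t=17: FL=W FR=S RL=W RR=S
t=24: FL=S FR=W RL=W RR=W
t=33: FL=W FR=S RL=W RR=W
t=38: FL=W FR=S RL=S RR=S

t=9: phase=(10,16,11,13) vs β=6 → FL=W FR=W RL=W RR=W
t=10: phase=(11,17,12,14) vs β=6 → FL=W FR=W RL=W RR=W
t=17: phase=(18,4,19,1) vs β=6 → FL=W FR=S RL=W RR=S
t=24: phase=(5,11,6,8) vs β=6 → FL=S FR=W RL=W RR=W
t=33: phase=(14,0,15,17) vs β=6 → FL=W FR=S RL=W RR=W
t=38: phase=(19,5,0,2) vs β=6 → FL=W FR=S RL=S RR=S


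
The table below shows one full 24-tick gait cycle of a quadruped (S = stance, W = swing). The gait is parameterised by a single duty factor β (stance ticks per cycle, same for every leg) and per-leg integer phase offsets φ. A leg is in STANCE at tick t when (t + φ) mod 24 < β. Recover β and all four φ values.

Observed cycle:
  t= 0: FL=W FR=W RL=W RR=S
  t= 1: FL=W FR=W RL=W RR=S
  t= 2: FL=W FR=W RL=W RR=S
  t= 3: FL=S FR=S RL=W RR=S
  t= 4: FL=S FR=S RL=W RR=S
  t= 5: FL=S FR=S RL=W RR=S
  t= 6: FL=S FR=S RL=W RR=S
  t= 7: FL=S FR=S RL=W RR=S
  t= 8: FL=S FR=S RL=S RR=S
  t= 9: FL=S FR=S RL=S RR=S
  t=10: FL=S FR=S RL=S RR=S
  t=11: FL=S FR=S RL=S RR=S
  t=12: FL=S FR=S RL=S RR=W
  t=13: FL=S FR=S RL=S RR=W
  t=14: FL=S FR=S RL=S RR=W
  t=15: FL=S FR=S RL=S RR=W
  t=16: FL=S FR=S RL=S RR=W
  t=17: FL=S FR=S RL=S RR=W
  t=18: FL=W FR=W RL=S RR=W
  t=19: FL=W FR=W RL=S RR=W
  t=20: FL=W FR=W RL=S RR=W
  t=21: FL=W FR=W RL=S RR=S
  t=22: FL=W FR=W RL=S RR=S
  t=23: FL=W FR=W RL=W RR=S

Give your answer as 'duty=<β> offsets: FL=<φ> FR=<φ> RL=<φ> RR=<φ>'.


duty=15 offsets: FL=21 FR=21 RL=16 RR=3

duty β = stance ticks per leg = 15
FL: stance ticks = 15; W→S at t=3 → φ=21
FR: stance ticks = 15; W→S at t=3 → φ=21
RL: stance ticks = 15; W→S at t=8 → φ=16
RR: stance ticks = 15; W→S at t=21 → φ=3


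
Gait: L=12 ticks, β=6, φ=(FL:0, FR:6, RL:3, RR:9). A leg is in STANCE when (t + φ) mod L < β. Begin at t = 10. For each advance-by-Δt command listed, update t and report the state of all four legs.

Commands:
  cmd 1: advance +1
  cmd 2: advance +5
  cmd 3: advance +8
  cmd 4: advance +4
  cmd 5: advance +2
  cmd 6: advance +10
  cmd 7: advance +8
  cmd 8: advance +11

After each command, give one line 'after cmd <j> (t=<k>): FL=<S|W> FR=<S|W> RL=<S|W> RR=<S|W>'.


start t=10: FL=W FR=S RL=S RR=W
cmd 1: advance +1 → t=11, phase=(11,5,2,8) → FL=W FR=S RL=S RR=W
cmd 2: advance +5 → t=16, phase=(4,10,7,1) → FL=S FR=W RL=W RR=S
cmd 3: advance +8 → t=24, phase=(0,6,3,9) → FL=S FR=W RL=S RR=W
cmd 4: advance +4 → t=28, phase=(4,10,7,1) → FL=S FR=W RL=W RR=S
cmd 5: advance +2 → t=30, phase=(6,0,9,3) → FL=W FR=S RL=W RR=S
cmd 6: advance +10 → t=40, phase=(4,10,7,1) → FL=S FR=W RL=W RR=S
cmd 7: advance +8 → t=48, phase=(0,6,3,9) → FL=S FR=W RL=S RR=W
cmd 8: advance +11 → t=59, phase=(11,5,2,8) → FL=W FR=S RL=S RR=W

after cmd 1 (t=11): FL=W FR=S RL=S RR=W
after cmd 2 (t=16): FL=S FR=W RL=W RR=S
after cmd 3 (t=24): FL=S FR=W RL=S RR=W
after cmd 4 (t=28): FL=S FR=W RL=W RR=S
after cmd 5 (t=30): FL=W FR=S RL=W RR=S
after cmd 6 (t=40): FL=S FR=W RL=W RR=S
after cmd 7 (t=48): FL=S FR=W RL=S RR=W
after cmd 8 (t=59): FL=W FR=S RL=S RR=W


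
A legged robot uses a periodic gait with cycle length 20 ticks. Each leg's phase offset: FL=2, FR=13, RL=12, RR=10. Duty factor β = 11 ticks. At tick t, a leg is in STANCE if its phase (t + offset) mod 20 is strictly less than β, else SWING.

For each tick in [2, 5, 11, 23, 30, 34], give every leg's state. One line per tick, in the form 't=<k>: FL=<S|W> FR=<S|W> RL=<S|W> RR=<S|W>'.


t=2: FL=S FR=W RL=W RR=W
t=5: FL=S FR=W RL=W RR=W
t=11: FL=W FR=S RL=S RR=S
t=23: FL=S FR=W RL=W RR=W
t=30: FL=W FR=S RL=S RR=S
t=34: FL=W FR=S RL=S RR=S

t=2: phase=(4,15,14,12) vs β=11 → FL=S FR=W RL=W RR=W
t=5: phase=(7,18,17,15) vs β=11 → FL=S FR=W RL=W RR=W
t=11: phase=(13,4,3,1) vs β=11 → FL=W FR=S RL=S RR=S
t=23: phase=(5,16,15,13) vs β=11 → FL=S FR=W RL=W RR=W
t=30: phase=(12,3,2,0) vs β=11 → FL=W FR=S RL=S RR=S
t=34: phase=(16,7,6,4) vs β=11 → FL=W FR=S RL=S RR=S


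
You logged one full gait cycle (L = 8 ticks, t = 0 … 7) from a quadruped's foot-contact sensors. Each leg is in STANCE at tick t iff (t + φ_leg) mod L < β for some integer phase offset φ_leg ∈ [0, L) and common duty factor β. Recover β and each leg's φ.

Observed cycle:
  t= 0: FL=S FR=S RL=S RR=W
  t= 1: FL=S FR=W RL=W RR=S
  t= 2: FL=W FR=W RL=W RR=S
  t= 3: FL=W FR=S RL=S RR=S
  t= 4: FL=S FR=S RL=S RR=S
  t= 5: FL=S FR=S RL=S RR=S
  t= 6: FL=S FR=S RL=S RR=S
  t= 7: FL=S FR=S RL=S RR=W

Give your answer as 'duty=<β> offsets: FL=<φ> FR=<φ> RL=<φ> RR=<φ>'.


duty=6 offsets: FL=4 FR=5 RL=5 RR=7

duty β = stance ticks per leg = 6
FL: stance ticks = 6; W→S at t=4 → φ=4
FR: stance ticks = 6; W→S at t=3 → φ=5
RL: stance ticks = 6; W→S at t=3 → φ=5
RR: stance ticks = 6; W→S at t=1 → φ=7


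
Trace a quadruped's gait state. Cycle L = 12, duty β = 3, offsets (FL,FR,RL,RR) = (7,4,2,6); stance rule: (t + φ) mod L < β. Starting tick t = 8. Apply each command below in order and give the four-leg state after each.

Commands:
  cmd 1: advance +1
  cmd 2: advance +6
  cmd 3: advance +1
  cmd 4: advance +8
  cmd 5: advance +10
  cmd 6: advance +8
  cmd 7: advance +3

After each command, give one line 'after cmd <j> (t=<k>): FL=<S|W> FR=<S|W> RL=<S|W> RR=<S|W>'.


start t=8: FL=W FR=S RL=W RR=S
cmd 1: advance +1 → t=9, phase=(4,1,11,3) → FL=W FR=S RL=W RR=W
cmd 2: advance +6 → t=15, phase=(10,7,5,9) → FL=W FR=W RL=W RR=W
cmd 3: advance +1 → t=16, phase=(11,8,6,10) → FL=W FR=W RL=W RR=W
cmd 4: advance +8 → t=24, phase=(7,4,2,6) → FL=W FR=W RL=S RR=W
cmd 5: advance +10 → t=34, phase=(5,2,0,4) → FL=W FR=S RL=S RR=W
cmd 6: advance +8 → t=42, phase=(1,10,8,0) → FL=S FR=W RL=W RR=S
cmd 7: advance +3 → t=45, phase=(4,1,11,3) → FL=W FR=S RL=W RR=W

after cmd 1 (t=9): FL=W FR=S RL=W RR=W
after cmd 2 (t=15): FL=W FR=W RL=W RR=W
after cmd 3 (t=16): FL=W FR=W RL=W RR=W
after cmd 4 (t=24): FL=W FR=W RL=S RR=W
after cmd 5 (t=34): FL=W FR=S RL=S RR=W
after cmd 6 (t=42): FL=S FR=W RL=W RR=S
after cmd 7 (t=45): FL=W FR=S RL=W RR=W


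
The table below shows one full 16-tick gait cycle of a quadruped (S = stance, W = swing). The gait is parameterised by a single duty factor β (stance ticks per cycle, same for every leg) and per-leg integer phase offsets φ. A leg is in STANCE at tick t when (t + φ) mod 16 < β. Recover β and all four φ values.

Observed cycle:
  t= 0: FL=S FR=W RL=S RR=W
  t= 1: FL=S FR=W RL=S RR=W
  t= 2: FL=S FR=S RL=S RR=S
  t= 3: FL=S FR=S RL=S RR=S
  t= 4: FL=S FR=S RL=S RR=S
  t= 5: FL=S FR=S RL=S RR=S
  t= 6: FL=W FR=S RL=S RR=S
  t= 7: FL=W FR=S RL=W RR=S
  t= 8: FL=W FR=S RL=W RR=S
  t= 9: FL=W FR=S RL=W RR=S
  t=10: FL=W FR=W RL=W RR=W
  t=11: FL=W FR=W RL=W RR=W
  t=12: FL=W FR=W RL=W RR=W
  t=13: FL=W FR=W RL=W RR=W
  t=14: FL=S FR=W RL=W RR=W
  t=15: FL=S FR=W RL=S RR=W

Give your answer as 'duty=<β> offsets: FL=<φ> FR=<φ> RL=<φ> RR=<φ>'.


duty β = stance ticks per leg = 8
FL: stance ticks = 8; W→S at t=14 → φ=2
FR: stance ticks = 8; W→S at t=2 → φ=14
RL: stance ticks = 8; W→S at t=15 → φ=1
RR: stance ticks = 8; W→S at t=2 → φ=14

duty=8 offsets: FL=2 FR=14 RL=1 RR=14


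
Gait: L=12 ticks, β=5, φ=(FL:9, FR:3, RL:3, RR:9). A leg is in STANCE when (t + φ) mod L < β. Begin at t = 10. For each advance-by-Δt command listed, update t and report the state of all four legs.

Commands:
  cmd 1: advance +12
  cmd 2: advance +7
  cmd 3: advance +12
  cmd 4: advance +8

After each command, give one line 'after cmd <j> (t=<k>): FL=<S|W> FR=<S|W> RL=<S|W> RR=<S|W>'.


start t=10: FL=W FR=S RL=S RR=W
cmd 1: advance +12 → t=22, phase=(7,1,1,7) → FL=W FR=S RL=S RR=W
cmd 2: advance +7 → t=29, phase=(2,8,8,2) → FL=S FR=W RL=W RR=S
cmd 3: advance +12 → t=41, phase=(2,8,8,2) → FL=S FR=W RL=W RR=S
cmd 4: advance +8 → t=49, phase=(10,4,4,10) → FL=W FR=S RL=S RR=W

after cmd 1 (t=22): FL=W FR=S RL=S RR=W
after cmd 2 (t=29): FL=S FR=W RL=W RR=S
after cmd 3 (t=41): FL=S FR=W RL=W RR=S
after cmd 4 (t=49): FL=W FR=S RL=S RR=W


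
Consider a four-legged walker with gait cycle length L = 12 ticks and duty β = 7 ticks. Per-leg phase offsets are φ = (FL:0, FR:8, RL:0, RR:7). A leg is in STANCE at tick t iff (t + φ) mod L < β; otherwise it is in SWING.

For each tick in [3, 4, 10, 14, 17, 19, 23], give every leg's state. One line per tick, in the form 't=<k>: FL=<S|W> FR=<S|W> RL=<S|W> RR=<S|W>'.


t=3: FL=S FR=W RL=S RR=W
t=4: FL=S FR=S RL=S RR=W
t=10: FL=W FR=S RL=W RR=S
t=14: FL=S FR=W RL=S RR=W
t=17: FL=S FR=S RL=S RR=S
t=19: FL=W FR=S RL=W RR=S
t=23: FL=W FR=W RL=W RR=S

t=3: phase=(3,11,3,10) vs β=7 → FL=S FR=W RL=S RR=W
t=4: phase=(4,0,4,11) vs β=7 → FL=S FR=S RL=S RR=W
t=10: phase=(10,6,10,5) vs β=7 → FL=W FR=S RL=W RR=S
t=14: phase=(2,10,2,9) vs β=7 → FL=S FR=W RL=S RR=W
t=17: phase=(5,1,5,0) vs β=7 → FL=S FR=S RL=S RR=S
t=19: phase=(7,3,7,2) vs β=7 → FL=W FR=S RL=W RR=S
t=23: phase=(11,7,11,6) vs β=7 → FL=W FR=W RL=W RR=S


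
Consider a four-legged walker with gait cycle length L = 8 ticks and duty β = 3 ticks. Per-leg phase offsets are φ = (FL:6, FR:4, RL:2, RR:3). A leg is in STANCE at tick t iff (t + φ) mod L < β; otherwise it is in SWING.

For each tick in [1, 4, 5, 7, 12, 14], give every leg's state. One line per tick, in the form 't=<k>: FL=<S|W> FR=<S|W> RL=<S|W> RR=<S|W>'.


t=1: phase=(7,5,3,4) vs β=3 → FL=W FR=W RL=W RR=W
t=4: phase=(2,0,6,7) vs β=3 → FL=S FR=S RL=W RR=W
t=5: phase=(3,1,7,0) vs β=3 → FL=W FR=S RL=W RR=S
t=7: phase=(5,3,1,2) vs β=3 → FL=W FR=W RL=S RR=S
t=12: phase=(2,0,6,7) vs β=3 → FL=S FR=S RL=W RR=W
t=14: phase=(4,2,0,1) vs β=3 → FL=W FR=S RL=S RR=S

t=1: FL=W FR=W RL=W RR=W
t=4: FL=S FR=S RL=W RR=W
t=5: FL=W FR=S RL=W RR=S
t=7: FL=W FR=W RL=S RR=S
t=12: FL=S FR=S RL=W RR=W
t=14: FL=W FR=S RL=S RR=S


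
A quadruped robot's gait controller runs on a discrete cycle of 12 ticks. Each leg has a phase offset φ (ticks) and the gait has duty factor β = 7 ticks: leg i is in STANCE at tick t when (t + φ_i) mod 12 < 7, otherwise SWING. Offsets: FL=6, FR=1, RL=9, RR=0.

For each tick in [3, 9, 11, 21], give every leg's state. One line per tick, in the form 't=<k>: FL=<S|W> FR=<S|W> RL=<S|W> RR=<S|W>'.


t=3: FL=W FR=S RL=S RR=S
t=9: FL=S FR=W RL=S RR=W
t=11: FL=S FR=S RL=W RR=W
t=21: FL=S FR=W RL=S RR=W

t=3: phase=(9,4,0,3) vs β=7 → FL=W FR=S RL=S RR=S
t=9: phase=(3,10,6,9) vs β=7 → FL=S FR=W RL=S RR=W
t=11: phase=(5,0,8,11) vs β=7 → FL=S FR=S RL=W RR=W
t=21: phase=(3,10,6,9) vs β=7 → FL=S FR=W RL=S RR=W


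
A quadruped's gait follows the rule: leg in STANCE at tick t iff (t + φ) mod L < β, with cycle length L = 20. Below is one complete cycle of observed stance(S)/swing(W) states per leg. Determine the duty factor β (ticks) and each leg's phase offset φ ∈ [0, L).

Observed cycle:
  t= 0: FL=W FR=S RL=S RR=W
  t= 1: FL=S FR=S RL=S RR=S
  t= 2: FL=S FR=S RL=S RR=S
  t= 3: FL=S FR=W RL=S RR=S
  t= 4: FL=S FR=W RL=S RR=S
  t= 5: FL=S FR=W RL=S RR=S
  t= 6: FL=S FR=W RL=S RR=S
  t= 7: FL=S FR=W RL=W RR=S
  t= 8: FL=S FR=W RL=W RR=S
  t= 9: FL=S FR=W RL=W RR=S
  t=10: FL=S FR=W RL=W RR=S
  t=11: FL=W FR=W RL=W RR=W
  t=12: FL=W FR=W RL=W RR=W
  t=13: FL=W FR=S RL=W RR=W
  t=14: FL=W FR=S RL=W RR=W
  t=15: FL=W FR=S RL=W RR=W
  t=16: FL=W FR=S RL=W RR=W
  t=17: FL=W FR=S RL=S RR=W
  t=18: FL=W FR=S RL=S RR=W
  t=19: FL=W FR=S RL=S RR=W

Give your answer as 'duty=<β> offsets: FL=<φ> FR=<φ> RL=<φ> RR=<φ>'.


duty=10 offsets: FL=19 FR=7 RL=3 RR=19

duty β = stance ticks per leg = 10
FL: stance ticks = 10; W→S at t=1 → φ=19
FR: stance ticks = 10; W→S at t=13 → φ=7
RL: stance ticks = 10; W→S at t=17 → φ=3
RR: stance ticks = 10; W→S at t=1 → φ=19


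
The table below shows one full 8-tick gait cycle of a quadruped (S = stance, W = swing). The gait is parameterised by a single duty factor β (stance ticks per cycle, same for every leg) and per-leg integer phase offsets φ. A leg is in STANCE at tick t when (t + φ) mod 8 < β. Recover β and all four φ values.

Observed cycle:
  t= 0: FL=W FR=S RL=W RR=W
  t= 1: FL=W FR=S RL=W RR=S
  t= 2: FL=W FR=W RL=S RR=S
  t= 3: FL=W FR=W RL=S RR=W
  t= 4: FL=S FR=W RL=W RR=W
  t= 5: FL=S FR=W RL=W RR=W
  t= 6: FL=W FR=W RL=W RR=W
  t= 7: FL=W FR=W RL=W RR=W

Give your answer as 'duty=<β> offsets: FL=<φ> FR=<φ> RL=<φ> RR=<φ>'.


duty β = stance ticks per leg = 2
FL: stance ticks = 2; W→S at t=4 → φ=4
FR: stance ticks = 2; W→S at t=0 → φ=0
RL: stance ticks = 2; W→S at t=2 → φ=6
RR: stance ticks = 2; W→S at t=1 → φ=7

duty=2 offsets: FL=4 FR=0 RL=6 RR=7


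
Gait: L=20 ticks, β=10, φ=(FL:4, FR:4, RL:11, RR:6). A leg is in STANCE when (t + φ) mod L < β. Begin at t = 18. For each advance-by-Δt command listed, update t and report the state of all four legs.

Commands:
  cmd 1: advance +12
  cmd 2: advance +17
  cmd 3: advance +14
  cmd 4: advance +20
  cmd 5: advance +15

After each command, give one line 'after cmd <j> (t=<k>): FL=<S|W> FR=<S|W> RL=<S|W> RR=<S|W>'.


start t=18: FL=S FR=S RL=S RR=S
cmd 1: advance +12 → t=30, phase=(14,14,1,16) → FL=W FR=W RL=S RR=W
cmd 2: advance +17 → t=47, phase=(11,11,18,13) → FL=W FR=W RL=W RR=W
cmd 3: advance +14 → t=61, phase=(5,5,12,7) → FL=S FR=S RL=W RR=S
cmd 4: advance +20 → t=81, phase=(5,5,12,7) → FL=S FR=S RL=W RR=S
cmd 5: advance +15 → t=96, phase=(0,0,7,2) → FL=S FR=S RL=S RR=S

after cmd 1 (t=30): FL=W FR=W RL=S RR=W
after cmd 2 (t=47): FL=W FR=W RL=W RR=W
after cmd 3 (t=61): FL=S FR=S RL=W RR=S
after cmd 4 (t=81): FL=S FR=S RL=W RR=S
after cmd 5 (t=96): FL=S FR=S RL=S RR=S


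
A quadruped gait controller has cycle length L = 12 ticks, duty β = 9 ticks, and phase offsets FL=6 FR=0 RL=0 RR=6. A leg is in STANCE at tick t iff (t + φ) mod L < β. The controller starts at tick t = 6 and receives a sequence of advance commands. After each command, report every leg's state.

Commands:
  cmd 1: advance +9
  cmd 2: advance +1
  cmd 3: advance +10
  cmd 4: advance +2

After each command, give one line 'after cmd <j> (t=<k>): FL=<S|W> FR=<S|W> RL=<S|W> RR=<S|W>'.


start t=6: FL=S FR=S RL=S RR=S
cmd 1: advance +9 → t=15, phase=(9,3,3,9) → FL=W FR=S RL=S RR=W
cmd 2: advance +1 → t=16, phase=(10,4,4,10) → FL=W FR=S RL=S RR=W
cmd 3: advance +10 → t=26, phase=(8,2,2,8) → FL=S FR=S RL=S RR=S
cmd 4: advance +2 → t=28, phase=(10,4,4,10) → FL=W FR=S RL=S RR=W

after cmd 1 (t=15): FL=W FR=S RL=S RR=W
after cmd 2 (t=16): FL=W FR=S RL=S RR=W
after cmd 3 (t=26): FL=S FR=S RL=S RR=S
after cmd 4 (t=28): FL=W FR=S RL=S RR=W


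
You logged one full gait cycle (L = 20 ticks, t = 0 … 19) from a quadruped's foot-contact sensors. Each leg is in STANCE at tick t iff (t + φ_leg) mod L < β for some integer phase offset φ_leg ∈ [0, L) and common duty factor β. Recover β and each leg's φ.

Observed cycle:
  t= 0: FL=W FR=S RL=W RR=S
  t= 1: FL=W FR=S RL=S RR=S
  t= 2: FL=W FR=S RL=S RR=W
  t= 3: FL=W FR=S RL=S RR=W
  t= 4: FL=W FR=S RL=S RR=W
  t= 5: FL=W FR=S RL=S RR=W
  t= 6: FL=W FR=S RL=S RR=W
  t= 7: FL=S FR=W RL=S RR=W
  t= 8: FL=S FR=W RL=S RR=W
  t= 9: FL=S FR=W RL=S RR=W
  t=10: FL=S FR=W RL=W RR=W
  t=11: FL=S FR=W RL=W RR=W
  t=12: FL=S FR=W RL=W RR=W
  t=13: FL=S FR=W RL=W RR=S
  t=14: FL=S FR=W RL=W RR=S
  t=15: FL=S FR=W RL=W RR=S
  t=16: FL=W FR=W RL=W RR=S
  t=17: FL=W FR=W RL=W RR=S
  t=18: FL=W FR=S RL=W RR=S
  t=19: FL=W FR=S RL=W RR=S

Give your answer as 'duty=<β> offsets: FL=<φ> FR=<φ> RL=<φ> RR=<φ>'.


duty=9 offsets: FL=13 FR=2 RL=19 RR=7

duty β = stance ticks per leg = 9
FL: stance ticks = 9; W→S at t=7 → φ=13
FR: stance ticks = 9; W→S at t=18 → φ=2
RL: stance ticks = 9; W→S at t=1 → φ=19
RR: stance ticks = 9; W→S at t=13 → φ=7


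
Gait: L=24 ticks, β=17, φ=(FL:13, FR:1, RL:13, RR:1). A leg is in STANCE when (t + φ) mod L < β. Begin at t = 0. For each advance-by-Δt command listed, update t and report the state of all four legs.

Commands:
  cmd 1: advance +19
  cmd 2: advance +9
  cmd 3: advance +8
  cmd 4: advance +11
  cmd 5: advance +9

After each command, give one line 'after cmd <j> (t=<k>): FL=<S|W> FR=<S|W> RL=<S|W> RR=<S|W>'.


after cmd 1 (t=19): FL=S FR=W RL=S RR=W
after cmd 2 (t=28): FL=W FR=S RL=W RR=S
after cmd 3 (t=36): FL=S FR=S RL=S RR=S
after cmd 4 (t=47): FL=S FR=S RL=S RR=S
after cmd 5 (t=56): FL=W FR=S RL=W RR=S

start t=0: FL=S FR=S RL=S RR=S
cmd 1: advance +19 → t=19, phase=(8,20,8,20) → FL=S FR=W RL=S RR=W
cmd 2: advance +9 → t=28, phase=(17,5,17,5) → FL=W FR=S RL=W RR=S
cmd 3: advance +8 → t=36, phase=(1,13,1,13) → FL=S FR=S RL=S RR=S
cmd 4: advance +11 → t=47, phase=(12,0,12,0) → FL=S FR=S RL=S RR=S
cmd 5: advance +9 → t=56, phase=(21,9,21,9) → FL=W FR=S RL=W RR=S


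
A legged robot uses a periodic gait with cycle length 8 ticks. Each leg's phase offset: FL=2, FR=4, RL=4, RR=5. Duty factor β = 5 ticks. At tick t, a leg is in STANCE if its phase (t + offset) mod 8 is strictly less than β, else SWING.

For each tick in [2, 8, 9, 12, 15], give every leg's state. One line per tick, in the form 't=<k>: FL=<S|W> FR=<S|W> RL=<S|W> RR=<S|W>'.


t=2: FL=S FR=W RL=W RR=W
t=8: FL=S FR=S RL=S RR=W
t=9: FL=S FR=W RL=W RR=W
t=12: FL=W FR=S RL=S RR=S
t=15: FL=S FR=S RL=S RR=S

t=2: phase=(4,6,6,7) vs β=5 → FL=S FR=W RL=W RR=W
t=8: phase=(2,4,4,5) vs β=5 → FL=S FR=S RL=S RR=W
t=9: phase=(3,5,5,6) vs β=5 → FL=S FR=W RL=W RR=W
t=12: phase=(6,0,0,1) vs β=5 → FL=W FR=S RL=S RR=S
t=15: phase=(1,3,3,4) vs β=5 → FL=S FR=S RL=S RR=S


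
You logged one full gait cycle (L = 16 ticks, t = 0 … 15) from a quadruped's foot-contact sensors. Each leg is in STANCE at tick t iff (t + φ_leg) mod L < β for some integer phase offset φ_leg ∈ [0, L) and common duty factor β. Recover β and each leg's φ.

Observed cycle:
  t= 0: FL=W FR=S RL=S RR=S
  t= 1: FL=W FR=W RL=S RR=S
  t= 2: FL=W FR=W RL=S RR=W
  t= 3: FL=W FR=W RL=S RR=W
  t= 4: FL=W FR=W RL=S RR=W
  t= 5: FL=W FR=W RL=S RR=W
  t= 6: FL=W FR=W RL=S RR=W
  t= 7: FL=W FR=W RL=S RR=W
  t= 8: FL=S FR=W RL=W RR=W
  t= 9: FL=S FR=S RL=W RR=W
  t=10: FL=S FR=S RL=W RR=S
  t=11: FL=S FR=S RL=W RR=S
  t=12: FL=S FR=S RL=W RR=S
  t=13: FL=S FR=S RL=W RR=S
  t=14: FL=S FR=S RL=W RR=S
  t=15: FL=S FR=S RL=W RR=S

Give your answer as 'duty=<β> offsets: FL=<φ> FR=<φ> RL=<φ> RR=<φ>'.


duty=8 offsets: FL=8 FR=7 RL=0 RR=6

duty β = stance ticks per leg = 8
FL: stance ticks = 8; W→S at t=8 → φ=8
FR: stance ticks = 8; W→S at t=9 → φ=7
RL: stance ticks = 8; W→S at t=0 → φ=0
RR: stance ticks = 8; W→S at t=10 → φ=6


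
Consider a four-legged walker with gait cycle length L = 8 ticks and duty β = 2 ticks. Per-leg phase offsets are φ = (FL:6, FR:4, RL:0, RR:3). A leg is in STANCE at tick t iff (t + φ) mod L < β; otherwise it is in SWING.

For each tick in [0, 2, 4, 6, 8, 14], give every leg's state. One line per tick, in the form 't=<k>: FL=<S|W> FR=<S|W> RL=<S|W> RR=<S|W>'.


t=0: phase=(6,4,0,3) vs β=2 → FL=W FR=W RL=S RR=W
t=2: phase=(0,6,2,5) vs β=2 → FL=S FR=W RL=W RR=W
t=4: phase=(2,0,4,7) vs β=2 → FL=W FR=S RL=W RR=W
t=6: phase=(4,2,6,1) vs β=2 → FL=W FR=W RL=W RR=S
t=8: phase=(6,4,0,3) vs β=2 → FL=W FR=W RL=S RR=W
t=14: phase=(4,2,6,1) vs β=2 → FL=W FR=W RL=W RR=S

t=0: FL=W FR=W RL=S RR=W
t=2: FL=S FR=W RL=W RR=W
t=4: FL=W FR=S RL=W RR=W
t=6: FL=W FR=W RL=W RR=S
t=8: FL=W FR=W RL=S RR=W
t=14: FL=W FR=W RL=W RR=S


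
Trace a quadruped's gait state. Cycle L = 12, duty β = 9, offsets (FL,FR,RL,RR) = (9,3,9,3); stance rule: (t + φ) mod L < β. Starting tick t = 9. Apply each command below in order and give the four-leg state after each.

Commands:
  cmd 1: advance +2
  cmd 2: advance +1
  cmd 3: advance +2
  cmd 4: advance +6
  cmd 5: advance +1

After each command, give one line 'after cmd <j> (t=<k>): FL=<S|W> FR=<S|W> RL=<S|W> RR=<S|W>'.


after cmd 1 (t=11): FL=S FR=S RL=S RR=S
after cmd 2 (t=12): FL=W FR=S RL=W RR=S
after cmd 3 (t=14): FL=W FR=S RL=W RR=S
after cmd 4 (t=20): FL=S FR=W RL=S RR=W
after cmd 5 (t=21): FL=S FR=S RL=S RR=S

start t=9: FL=S FR=S RL=S RR=S
cmd 1: advance +2 → t=11, phase=(8,2,8,2) → FL=S FR=S RL=S RR=S
cmd 2: advance +1 → t=12, phase=(9,3,9,3) → FL=W FR=S RL=W RR=S
cmd 3: advance +2 → t=14, phase=(11,5,11,5) → FL=W FR=S RL=W RR=S
cmd 4: advance +6 → t=20, phase=(5,11,5,11) → FL=S FR=W RL=S RR=W
cmd 5: advance +1 → t=21, phase=(6,0,6,0) → FL=S FR=S RL=S RR=S


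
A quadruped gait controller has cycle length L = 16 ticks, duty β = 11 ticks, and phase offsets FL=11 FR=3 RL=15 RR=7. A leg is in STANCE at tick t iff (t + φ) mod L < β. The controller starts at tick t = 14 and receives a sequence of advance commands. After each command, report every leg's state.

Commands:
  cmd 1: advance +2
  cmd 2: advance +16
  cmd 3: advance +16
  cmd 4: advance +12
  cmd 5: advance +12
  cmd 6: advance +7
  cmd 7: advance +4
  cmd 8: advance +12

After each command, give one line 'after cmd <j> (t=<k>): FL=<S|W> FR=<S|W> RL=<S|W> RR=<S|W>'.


start t=14: FL=S FR=S RL=W RR=S
cmd 1: advance +2 → t=16, phase=(11,3,15,7) → FL=W FR=S RL=W RR=S
cmd 2: advance +16 → t=32, phase=(11,3,15,7) → FL=W FR=S RL=W RR=S
cmd 3: advance +16 → t=48, phase=(11,3,15,7) → FL=W FR=S RL=W RR=S
cmd 4: advance +12 → t=60, phase=(7,15,11,3) → FL=S FR=W RL=W RR=S
cmd 5: advance +12 → t=72, phase=(3,11,7,15) → FL=S FR=W RL=S RR=W
cmd 6: advance +7 → t=79, phase=(10,2,14,6) → FL=S FR=S RL=W RR=S
cmd 7: advance +4 → t=83, phase=(14,6,2,10) → FL=W FR=S RL=S RR=S
cmd 8: advance +12 → t=95, phase=(10,2,14,6) → FL=S FR=S RL=W RR=S

after cmd 1 (t=16): FL=W FR=S RL=W RR=S
after cmd 2 (t=32): FL=W FR=S RL=W RR=S
after cmd 3 (t=48): FL=W FR=S RL=W RR=S
after cmd 4 (t=60): FL=S FR=W RL=W RR=S
after cmd 5 (t=72): FL=S FR=W RL=S RR=W
after cmd 6 (t=79): FL=S FR=S RL=W RR=S
after cmd 7 (t=83): FL=W FR=S RL=S RR=S
after cmd 8 (t=95): FL=S FR=S RL=W RR=S


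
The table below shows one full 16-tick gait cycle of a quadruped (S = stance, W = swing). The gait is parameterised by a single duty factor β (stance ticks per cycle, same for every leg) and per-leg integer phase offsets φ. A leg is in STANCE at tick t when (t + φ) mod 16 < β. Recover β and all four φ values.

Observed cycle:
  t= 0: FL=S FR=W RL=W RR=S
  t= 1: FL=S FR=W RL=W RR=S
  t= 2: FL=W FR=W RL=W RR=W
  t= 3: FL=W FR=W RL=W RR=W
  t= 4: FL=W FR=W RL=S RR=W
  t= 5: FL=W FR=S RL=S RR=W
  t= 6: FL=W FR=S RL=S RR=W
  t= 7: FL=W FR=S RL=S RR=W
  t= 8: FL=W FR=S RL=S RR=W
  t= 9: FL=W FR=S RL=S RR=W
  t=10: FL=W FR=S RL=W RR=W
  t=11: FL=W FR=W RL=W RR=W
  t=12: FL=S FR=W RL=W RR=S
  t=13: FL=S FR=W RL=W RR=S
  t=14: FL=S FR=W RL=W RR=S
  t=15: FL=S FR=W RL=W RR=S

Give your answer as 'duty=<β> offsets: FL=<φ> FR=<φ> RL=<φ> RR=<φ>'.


duty β = stance ticks per leg = 6
FL: stance ticks = 6; W→S at t=12 → φ=4
FR: stance ticks = 6; W→S at t=5 → φ=11
RL: stance ticks = 6; W→S at t=4 → φ=12
RR: stance ticks = 6; W→S at t=12 → φ=4

duty=6 offsets: FL=4 FR=11 RL=12 RR=4


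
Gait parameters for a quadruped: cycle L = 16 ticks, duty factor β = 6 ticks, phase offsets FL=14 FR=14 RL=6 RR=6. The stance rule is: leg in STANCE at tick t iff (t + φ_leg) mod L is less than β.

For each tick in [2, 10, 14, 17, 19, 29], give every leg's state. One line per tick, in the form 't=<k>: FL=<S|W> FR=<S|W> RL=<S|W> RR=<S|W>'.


t=2: FL=S FR=S RL=W RR=W
t=10: FL=W FR=W RL=S RR=S
t=14: FL=W FR=W RL=S RR=S
t=17: FL=W FR=W RL=W RR=W
t=19: FL=S FR=S RL=W RR=W
t=29: FL=W FR=W RL=S RR=S

t=2: phase=(0,0,8,8) vs β=6 → FL=S FR=S RL=W RR=W
t=10: phase=(8,8,0,0) vs β=6 → FL=W FR=W RL=S RR=S
t=14: phase=(12,12,4,4) vs β=6 → FL=W FR=W RL=S RR=S
t=17: phase=(15,15,7,7) vs β=6 → FL=W FR=W RL=W RR=W
t=19: phase=(1,1,9,9) vs β=6 → FL=S FR=S RL=W RR=W
t=29: phase=(11,11,3,3) vs β=6 → FL=W FR=W RL=S RR=S


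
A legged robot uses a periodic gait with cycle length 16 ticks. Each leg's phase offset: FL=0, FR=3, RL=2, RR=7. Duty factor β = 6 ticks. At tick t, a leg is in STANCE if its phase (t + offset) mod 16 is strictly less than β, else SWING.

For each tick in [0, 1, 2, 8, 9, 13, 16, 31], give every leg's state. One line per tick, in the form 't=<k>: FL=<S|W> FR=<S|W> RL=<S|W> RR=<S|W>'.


t=0: FL=S FR=S RL=S RR=W
t=1: FL=S FR=S RL=S RR=W
t=2: FL=S FR=S RL=S RR=W
t=8: FL=W FR=W RL=W RR=W
t=9: FL=W FR=W RL=W RR=S
t=13: FL=W FR=S RL=W RR=S
t=16: FL=S FR=S RL=S RR=W
t=31: FL=W FR=S RL=S RR=W

t=0: phase=(0,3,2,7) vs β=6 → FL=S FR=S RL=S RR=W
t=1: phase=(1,4,3,8) vs β=6 → FL=S FR=S RL=S RR=W
t=2: phase=(2,5,4,9) vs β=6 → FL=S FR=S RL=S RR=W
t=8: phase=(8,11,10,15) vs β=6 → FL=W FR=W RL=W RR=W
t=9: phase=(9,12,11,0) vs β=6 → FL=W FR=W RL=W RR=S
t=13: phase=(13,0,15,4) vs β=6 → FL=W FR=S RL=W RR=S
t=16: phase=(0,3,2,7) vs β=6 → FL=S FR=S RL=S RR=W
t=31: phase=(15,2,1,6) vs β=6 → FL=W FR=S RL=S RR=W


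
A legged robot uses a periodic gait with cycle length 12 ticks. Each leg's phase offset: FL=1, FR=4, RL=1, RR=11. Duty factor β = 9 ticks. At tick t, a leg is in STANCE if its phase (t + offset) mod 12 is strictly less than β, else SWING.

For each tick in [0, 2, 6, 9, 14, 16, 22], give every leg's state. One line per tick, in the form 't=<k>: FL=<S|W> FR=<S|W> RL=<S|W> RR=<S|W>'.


t=0: FL=S FR=S RL=S RR=W
t=2: FL=S FR=S RL=S RR=S
t=6: FL=S FR=W RL=S RR=S
t=9: FL=W FR=S RL=W RR=S
t=14: FL=S FR=S RL=S RR=S
t=16: FL=S FR=S RL=S RR=S
t=22: FL=W FR=S RL=W RR=W

t=0: phase=(1,4,1,11) vs β=9 → FL=S FR=S RL=S RR=W
t=2: phase=(3,6,3,1) vs β=9 → FL=S FR=S RL=S RR=S
t=6: phase=(7,10,7,5) vs β=9 → FL=S FR=W RL=S RR=S
t=9: phase=(10,1,10,8) vs β=9 → FL=W FR=S RL=W RR=S
t=14: phase=(3,6,3,1) vs β=9 → FL=S FR=S RL=S RR=S
t=16: phase=(5,8,5,3) vs β=9 → FL=S FR=S RL=S RR=S
t=22: phase=(11,2,11,9) vs β=9 → FL=W FR=S RL=W RR=W


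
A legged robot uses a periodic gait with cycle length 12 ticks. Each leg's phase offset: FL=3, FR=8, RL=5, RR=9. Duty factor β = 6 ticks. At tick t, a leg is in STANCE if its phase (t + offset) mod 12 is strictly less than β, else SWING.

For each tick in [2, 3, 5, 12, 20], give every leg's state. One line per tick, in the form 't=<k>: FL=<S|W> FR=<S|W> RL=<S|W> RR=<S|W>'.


t=2: FL=S FR=W RL=W RR=W
t=3: FL=W FR=W RL=W RR=S
t=5: FL=W FR=S RL=W RR=S
t=12: FL=S FR=W RL=S RR=W
t=20: FL=W FR=S RL=S RR=S

t=2: phase=(5,10,7,11) vs β=6 → FL=S FR=W RL=W RR=W
t=3: phase=(6,11,8,0) vs β=6 → FL=W FR=W RL=W RR=S
t=5: phase=(8,1,10,2) vs β=6 → FL=W FR=S RL=W RR=S
t=12: phase=(3,8,5,9) vs β=6 → FL=S FR=W RL=S RR=W
t=20: phase=(11,4,1,5) vs β=6 → FL=W FR=S RL=S RR=S


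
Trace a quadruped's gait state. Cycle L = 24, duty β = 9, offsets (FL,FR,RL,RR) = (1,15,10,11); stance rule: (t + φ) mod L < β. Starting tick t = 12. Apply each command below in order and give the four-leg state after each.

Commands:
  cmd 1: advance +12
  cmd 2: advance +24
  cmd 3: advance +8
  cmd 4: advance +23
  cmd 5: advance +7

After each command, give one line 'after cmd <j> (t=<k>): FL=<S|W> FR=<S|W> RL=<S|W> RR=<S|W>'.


after cmd 1 (t=24): FL=S FR=W RL=W RR=W
after cmd 2 (t=48): FL=S FR=W RL=W RR=W
after cmd 3 (t=56): FL=W FR=W RL=W RR=W
after cmd 4 (t=79): FL=S FR=W RL=W RR=W
after cmd 5 (t=86): FL=W FR=S RL=S RR=S

start t=12: FL=W FR=S RL=W RR=W
cmd 1: advance +12 → t=24, phase=(1,15,10,11) → FL=S FR=W RL=W RR=W
cmd 2: advance +24 → t=48, phase=(1,15,10,11) → FL=S FR=W RL=W RR=W
cmd 3: advance +8 → t=56, phase=(9,23,18,19) → FL=W FR=W RL=W RR=W
cmd 4: advance +23 → t=79, phase=(8,22,17,18) → FL=S FR=W RL=W RR=W
cmd 5: advance +7 → t=86, phase=(15,5,0,1) → FL=W FR=S RL=S RR=S


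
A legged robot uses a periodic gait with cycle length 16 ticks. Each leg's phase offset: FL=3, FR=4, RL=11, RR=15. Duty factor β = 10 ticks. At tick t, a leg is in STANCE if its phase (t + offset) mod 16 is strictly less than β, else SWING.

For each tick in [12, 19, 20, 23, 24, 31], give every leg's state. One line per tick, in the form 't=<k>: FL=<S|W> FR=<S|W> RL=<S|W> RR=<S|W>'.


t=12: FL=W FR=S RL=S RR=W
t=19: FL=S FR=S RL=W RR=S
t=20: FL=S FR=S RL=W RR=S
t=23: FL=W FR=W RL=S RR=S
t=24: FL=W FR=W RL=S RR=S
t=31: FL=S FR=S RL=W RR=W

t=12: phase=(15,0,7,11) vs β=10 → FL=W FR=S RL=S RR=W
t=19: phase=(6,7,14,2) vs β=10 → FL=S FR=S RL=W RR=S
t=20: phase=(7,8,15,3) vs β=10 → FL=S FR=S RL=W RR=S
t=23: phase=(10,11,2,6) vs β=10 → FL=W FR=W RL=S RR=S
t=24: phase=(11,12,3,7) vs β=10 → FL=W FR=W RL=S RR=S
t=31: phase=(2,3,10,14) vs β=10 → FL=S FR=S RL=W RR=W


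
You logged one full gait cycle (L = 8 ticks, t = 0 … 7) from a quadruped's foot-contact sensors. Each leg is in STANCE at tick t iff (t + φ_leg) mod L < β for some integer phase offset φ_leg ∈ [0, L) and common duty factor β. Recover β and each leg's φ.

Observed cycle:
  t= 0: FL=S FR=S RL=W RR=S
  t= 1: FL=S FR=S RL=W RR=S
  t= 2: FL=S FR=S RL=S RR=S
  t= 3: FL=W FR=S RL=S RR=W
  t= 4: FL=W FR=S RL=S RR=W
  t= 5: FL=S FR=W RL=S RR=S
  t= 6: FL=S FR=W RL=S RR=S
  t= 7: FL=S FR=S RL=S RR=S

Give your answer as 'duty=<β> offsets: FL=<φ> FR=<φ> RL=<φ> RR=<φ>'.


duty=6 offsets: FL=3 FR=1 RL=6 RR=3

duty β = stance ticks per leg = 6
FL: stance ticks = 6; W→S at t=5 → φ=3
FR: stance ticks = 6; W→S at t=7 → φ=1
RL: stance ticks = 6; W→S at t=2 → φ=6
RR: stance ticks = 6; W→S at t=5 → φ=3


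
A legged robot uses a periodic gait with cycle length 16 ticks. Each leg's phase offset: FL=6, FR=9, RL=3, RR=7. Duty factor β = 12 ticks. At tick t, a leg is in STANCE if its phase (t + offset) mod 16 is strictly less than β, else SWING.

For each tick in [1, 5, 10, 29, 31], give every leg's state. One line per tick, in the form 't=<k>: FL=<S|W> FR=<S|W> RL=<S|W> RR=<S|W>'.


t=1: FL=S FR=S RL=S RR=S
t=5: FL=S FR=W RL=S RR=W
t=10: FL=S FR=S RL=W RR=S
t=29: FL=S FR=S RL=S RR=S
t=31: FL=S FR=S RL=S RR=S

t=1: phase=(7,10,4,8) vs β=12 → FL=S FR=S RL=S RR=S
t=5: phase=(11,14,8,12) vs β=12 → FL=S FR=W RL=S RR=W
t=10: phase=(0,3,13,1) vs β=12 → FL=S FR=S RL=W RR=S
t=29: phase=(3,6,0,4) vs β=12 → FL=S FR=S RL=S RR=S
t=31: phase=(5,8,2,6) vs β=12 → FL=S FR=S RL=S RR=S


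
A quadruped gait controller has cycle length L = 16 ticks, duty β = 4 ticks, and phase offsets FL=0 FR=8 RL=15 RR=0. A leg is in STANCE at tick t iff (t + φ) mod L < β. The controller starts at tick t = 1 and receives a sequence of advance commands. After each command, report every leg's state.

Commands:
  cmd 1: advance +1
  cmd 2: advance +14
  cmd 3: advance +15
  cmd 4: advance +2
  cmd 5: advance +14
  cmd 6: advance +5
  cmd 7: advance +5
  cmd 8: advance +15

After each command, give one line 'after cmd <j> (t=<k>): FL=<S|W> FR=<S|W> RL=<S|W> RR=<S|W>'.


start t=1: FL=S FR=W RL=S RR=S
cmd 1: advance +1 → t=2, phase=(2,10,1,2) → FL=S FR=W RL=S RR=S
cmd 2: advance +14 → t=16, phase=(0,8,15,0) → FL=S FR=W RL=W RR=S
cmd 3: advance +15 → t=31, phase=(15,7,14,15) → FL=W FR=W RL=W RR=W
cmd 4: advance +2 → t=33, phase=(1,9,0,1) → FL=S FR=W RL=S RR=S
cmd 5: advance +14 → t=47, phase=(15,7,14,15) → FL=W FR=W RL=W RR=W
cmd 6: advance +5 → t=52, phase=(4,12,3,4) → FL=W FR=W RL=S RR=W
cmd 7: advance +5 → t=57, phase=(9,1,8,9) → FL=W FR=S RL=W RR=W
cmd 8: advance +15 → t=72, phase=(8,0,7,8) → FL=W FR=S RL=W RR=W

after cmd 1 (t=2): FL=S FR=W RL=S RR=S
after cmd 2 (t=16): FL=S FR=W RL=W RR=S
after cmd 3 (t=31): FL=W FR=W RL=W RR=W
after cmd 4 (t=33): FL=S FR=W RL=S RR=S
after cmd 5 (t=47): FL=W FR=W RL=W RR=W
after cmd 6 (t=52): FL=W FR=W RL=S RR=W
after cmd 7 (t=57): FL=W FR=S RL=W RR=W
after cmd 8 (t=72): FL=W FR=S RL=W RR=W


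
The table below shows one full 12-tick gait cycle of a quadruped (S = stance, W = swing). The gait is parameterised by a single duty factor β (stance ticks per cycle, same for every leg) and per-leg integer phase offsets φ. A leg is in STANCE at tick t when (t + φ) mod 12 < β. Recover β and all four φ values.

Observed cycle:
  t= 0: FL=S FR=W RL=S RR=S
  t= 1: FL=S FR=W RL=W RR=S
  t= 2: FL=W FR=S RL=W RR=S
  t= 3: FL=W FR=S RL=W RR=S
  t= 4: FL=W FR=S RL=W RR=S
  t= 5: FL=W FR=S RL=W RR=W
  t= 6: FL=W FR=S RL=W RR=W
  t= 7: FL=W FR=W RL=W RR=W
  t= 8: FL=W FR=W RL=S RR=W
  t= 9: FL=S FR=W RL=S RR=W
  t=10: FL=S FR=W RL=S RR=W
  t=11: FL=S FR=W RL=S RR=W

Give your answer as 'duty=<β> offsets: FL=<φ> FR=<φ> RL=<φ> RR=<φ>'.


duty=5 offsets: FL=3 FR=10 RL=4 RR=0

duty β = stance ticks per leg = 5
FL: stance ticks = 5; W→S at t=9 → φ=3
FR: stance ticks = 5; W→S at t=2 → φ=10
RL: stance ticks = 5; W→S at t=8 → φ=4
RR: stance ticks = 5; W→S at t=0 → φ=0


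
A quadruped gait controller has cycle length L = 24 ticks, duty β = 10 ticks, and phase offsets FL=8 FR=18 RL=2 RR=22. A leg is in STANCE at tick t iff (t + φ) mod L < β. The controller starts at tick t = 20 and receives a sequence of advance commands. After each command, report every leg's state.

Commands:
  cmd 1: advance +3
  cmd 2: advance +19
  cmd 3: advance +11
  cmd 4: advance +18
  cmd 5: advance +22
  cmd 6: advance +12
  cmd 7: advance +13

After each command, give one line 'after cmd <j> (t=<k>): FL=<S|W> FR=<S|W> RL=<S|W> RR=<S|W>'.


start t=20: FL=S FR=W RL=W RR=W
cmd 1: advance +3 → t=23, phase=(7,17,1,21) → FL=S FR=W RL=S RR=W
cmd 2: advance +19 → t=42, phase=(2,12,20,16) → FL=S FR=W RL=W RR=W
cmd 3: advance +11 → t=53, phase=(13,23,7,3) → FL=W FR=W RL=S RR=S
cmd 4: advance +18 → t=71, phase=(7,17,1,21) → FL=S FR=W RL=S RR=W
cmd 5: advance +22 → t=93, phase=(5,15,23,19) → FL=S FR=W RL=W RR=W
cmd 6: advance +12 → t=105, phase=(17,3,11,7) → FL=W FR=S RL=W RR=S
cmd 7: advance +13 → t=118, phase=(6,16,0,20) → FL=S FR=W RL=S RR=W

after cmd 1 (t=23): FL=S FR=W RL=S RR=W
after cmd 2 (t=42): FL=S FR=W RL=W RR=W
after cmd 3 (t=53): FL=W FR=W RL=S RR=S
after cmd 4 (t=71): FL=S FR=W RL=S RR=W
after cmd 5 (t=93): FL=S FR=W RL=W RR=W
after cmd 6 (t=105): FL=W FR=S RL=W RR=S
after cmd 7 (t=118): FL=S FR=W RL=S RR=W
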